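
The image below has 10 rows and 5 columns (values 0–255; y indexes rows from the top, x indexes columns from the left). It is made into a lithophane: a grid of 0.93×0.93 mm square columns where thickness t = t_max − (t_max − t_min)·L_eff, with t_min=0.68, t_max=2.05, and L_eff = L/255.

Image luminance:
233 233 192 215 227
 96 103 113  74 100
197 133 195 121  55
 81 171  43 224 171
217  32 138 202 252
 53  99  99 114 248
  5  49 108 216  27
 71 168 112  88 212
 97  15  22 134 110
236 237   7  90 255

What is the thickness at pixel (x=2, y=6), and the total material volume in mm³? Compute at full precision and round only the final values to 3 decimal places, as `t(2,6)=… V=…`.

span = t_max - t_min = 2.05 - 0.68 = 1.370
L(2,6) = 108, L_eff = 108/255 = 0.423529
t(2,6) = 2.05 - 1.370·0.423529 = 1.470
Σt over all 10·5 pixels = 28287/425 ≈ 66.5576471
V = pitch²·Σt = 0.93²·28287/425 = 57.566

t(2,6)=1.470 V=57.566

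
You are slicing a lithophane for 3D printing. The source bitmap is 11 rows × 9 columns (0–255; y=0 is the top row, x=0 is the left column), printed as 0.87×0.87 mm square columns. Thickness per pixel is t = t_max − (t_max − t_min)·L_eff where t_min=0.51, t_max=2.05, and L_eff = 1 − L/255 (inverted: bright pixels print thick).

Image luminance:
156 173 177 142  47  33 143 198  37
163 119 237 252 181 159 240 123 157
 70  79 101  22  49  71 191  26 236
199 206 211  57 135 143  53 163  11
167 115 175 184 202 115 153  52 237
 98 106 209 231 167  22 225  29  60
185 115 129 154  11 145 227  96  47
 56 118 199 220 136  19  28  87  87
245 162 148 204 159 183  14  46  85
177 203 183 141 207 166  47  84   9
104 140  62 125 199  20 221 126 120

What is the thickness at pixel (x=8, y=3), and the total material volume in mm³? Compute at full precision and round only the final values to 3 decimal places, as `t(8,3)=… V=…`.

span = t_max - t_min = 2.05 - 0.51 = 1.540
L(8,3) = 11, L_eff = 1 - 11/255 = 0.956863 (inverted)
t(8,3) = 2.05 - 1.540·0.956863 = 0.576
Σt over all 11·9 pixels = 3281179/25500 ≈ 128.6736863
V = pitch²·Σt = 0.87²·3281179/25500 = 97.393

t(8,3)=0.576 V=97.393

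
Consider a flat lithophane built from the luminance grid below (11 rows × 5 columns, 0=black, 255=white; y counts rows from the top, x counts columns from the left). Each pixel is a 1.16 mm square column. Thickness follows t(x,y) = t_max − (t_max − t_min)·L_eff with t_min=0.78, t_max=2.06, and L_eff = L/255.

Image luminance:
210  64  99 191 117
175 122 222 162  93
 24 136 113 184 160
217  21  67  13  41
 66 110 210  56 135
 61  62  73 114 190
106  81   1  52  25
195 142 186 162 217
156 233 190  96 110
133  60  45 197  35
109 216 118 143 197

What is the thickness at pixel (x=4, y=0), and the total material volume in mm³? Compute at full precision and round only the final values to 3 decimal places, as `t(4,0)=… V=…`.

t(4,0)=1.473 V=107.114

span = t_max - t_min = 2.06 - 0.78 = 1.280
L(4,0) = 117, L_eff = 117/255 = 0.458824
t(4,0) = 2.06 - 1.280·0.458824 = 1.473
Σt over all 11·5 pixels = 1014943/12750 ≈ 79.6033725
V = pitch²·Σt = 1.16²·1014943/12750 = 107.114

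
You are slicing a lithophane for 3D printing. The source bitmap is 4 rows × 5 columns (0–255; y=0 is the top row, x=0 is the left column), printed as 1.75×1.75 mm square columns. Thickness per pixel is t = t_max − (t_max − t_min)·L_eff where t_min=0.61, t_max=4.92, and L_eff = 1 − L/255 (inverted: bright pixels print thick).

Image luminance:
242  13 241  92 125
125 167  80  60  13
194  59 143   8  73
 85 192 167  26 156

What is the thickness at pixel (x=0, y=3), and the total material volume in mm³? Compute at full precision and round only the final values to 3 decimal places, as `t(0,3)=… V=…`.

span = t_max - t_min = 4.92 - 0.61 = 4.310
L(0,3) = 85, L_eff = 1 - 85/255 = 0.666667 (inverted)
t(0,3) = 4.92 - 4.310·0.666667 = 2.047
Σt over all 4·5 pixels = 75623/1500 ≈ 50.4153333
V = pitch²·Σt = 1.75²·75623/1500 = 154.397

t(0,3)=2.047 V=154.397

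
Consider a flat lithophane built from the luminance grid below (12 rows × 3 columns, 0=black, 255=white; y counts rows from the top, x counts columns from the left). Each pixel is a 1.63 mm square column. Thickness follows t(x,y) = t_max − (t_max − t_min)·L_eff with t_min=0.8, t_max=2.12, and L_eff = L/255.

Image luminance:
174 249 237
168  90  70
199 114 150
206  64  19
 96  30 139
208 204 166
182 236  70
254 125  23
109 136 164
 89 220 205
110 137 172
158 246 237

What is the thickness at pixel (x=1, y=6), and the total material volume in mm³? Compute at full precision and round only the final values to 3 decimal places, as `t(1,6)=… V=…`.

t(1,6)=0.898 V=127.736

span = t_max - t_min = 2.12 - 0.8 = 1.320
L(1,6) = 236, L_eff = 236/255 = 0.925490
t(1,6) = 2.12 - 1.320·0.925490 = 0.898
Σt over all 12·3 pixels = 102164/2125 ≈ 48.0771765
V = pitch²·Σt = 1.63²·102164/2125 = 127.736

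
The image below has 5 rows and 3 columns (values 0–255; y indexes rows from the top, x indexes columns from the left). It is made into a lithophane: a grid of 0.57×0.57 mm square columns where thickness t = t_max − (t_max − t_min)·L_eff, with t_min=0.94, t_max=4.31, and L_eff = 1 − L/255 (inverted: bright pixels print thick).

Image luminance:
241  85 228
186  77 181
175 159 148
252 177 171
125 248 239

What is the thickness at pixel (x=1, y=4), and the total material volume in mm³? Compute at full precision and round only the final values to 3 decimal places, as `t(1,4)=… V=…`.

t(1,4)=4.217 V=16.140

span = t_max - t_min = 4.31 - 0.94 = 3.370
L(1,4) = 248, L_eff = 1 - 248/255 = 0.027451 (inverted)
t(1,4) = 4.31 - 3.370·0.027451 = 4.217
Σt over all 5·3 pixels = 633377/12750 ≈ 49.6766275
V = pitch²·Σt = 0.57²·633377/12750 = 16.140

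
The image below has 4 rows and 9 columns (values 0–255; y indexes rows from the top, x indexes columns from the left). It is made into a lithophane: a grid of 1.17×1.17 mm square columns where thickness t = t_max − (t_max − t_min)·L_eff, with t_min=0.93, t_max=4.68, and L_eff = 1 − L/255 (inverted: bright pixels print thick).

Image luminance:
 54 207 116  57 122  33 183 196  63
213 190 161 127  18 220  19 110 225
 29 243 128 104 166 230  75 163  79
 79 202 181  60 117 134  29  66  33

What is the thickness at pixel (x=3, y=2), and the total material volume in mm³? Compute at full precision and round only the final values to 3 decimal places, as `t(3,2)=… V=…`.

span = t_max - t_min = 4.68 - 0.93 = 3.750
L(3,2) = 104, L_eff = 1 - 104/255 = 0.592157 (inverted)
t(3,2) = 4.68 - 3.750·0.592157 = 2.459
Σt over all 4·9 pixels = 41929/425 ≈ 98.6564706
V = pitch²·Σt = 1.17²·41929/425 = 135.051

t(3,2)=2.459 V=135.051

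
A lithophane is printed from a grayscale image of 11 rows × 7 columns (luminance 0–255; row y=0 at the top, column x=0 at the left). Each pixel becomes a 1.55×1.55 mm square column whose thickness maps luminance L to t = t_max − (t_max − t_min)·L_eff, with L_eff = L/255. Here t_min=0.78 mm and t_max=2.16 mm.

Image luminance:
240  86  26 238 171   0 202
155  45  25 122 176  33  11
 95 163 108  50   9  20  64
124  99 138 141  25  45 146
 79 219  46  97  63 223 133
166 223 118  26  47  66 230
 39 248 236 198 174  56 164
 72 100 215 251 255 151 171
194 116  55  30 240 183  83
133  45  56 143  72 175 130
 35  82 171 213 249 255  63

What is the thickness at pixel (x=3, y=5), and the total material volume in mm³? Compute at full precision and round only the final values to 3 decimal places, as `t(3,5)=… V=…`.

span = t_max - t_min = 2.16 - 0.78 = 1.380
L(3,5) = 26, L_eff = 26/255 = 0.101961
t(3,5) = 2.16 - 1.380·0.101961 = 2.019
Σt over all 11·7 pixels = 243651/2125 ≈ 114.6592941
V = pitch²·Σt = 1.55²·243651/2125 = 275.469

t(3,5)=2.019 V=275.469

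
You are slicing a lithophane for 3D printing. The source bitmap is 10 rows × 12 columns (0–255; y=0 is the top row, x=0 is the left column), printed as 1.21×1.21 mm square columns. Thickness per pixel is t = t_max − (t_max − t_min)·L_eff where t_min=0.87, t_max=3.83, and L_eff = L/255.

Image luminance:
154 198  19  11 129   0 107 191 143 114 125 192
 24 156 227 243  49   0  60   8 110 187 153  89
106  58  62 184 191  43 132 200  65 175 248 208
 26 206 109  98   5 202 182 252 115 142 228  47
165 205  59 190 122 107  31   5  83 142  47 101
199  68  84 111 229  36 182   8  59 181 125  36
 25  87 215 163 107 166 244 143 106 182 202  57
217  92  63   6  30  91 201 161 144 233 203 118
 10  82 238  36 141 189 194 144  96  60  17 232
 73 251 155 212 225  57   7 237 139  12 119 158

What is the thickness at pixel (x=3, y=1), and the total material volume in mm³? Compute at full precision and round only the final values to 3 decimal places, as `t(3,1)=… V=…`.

t(3,1)=1.009 V=419.878

span = t_max - t_min = 3.83 - 0.87 = 2.960
L(3,1) = 243, L_eff = 243/255 = 0.952941
t(3,1) = 3.83 - 2.960·0.952941 = 1.009
Σt over all 10·12 pixels = 1828238/6375 ≈ 286.7824314
V = pitch²·Σt = 1.21²·1828238/6375 = 419.878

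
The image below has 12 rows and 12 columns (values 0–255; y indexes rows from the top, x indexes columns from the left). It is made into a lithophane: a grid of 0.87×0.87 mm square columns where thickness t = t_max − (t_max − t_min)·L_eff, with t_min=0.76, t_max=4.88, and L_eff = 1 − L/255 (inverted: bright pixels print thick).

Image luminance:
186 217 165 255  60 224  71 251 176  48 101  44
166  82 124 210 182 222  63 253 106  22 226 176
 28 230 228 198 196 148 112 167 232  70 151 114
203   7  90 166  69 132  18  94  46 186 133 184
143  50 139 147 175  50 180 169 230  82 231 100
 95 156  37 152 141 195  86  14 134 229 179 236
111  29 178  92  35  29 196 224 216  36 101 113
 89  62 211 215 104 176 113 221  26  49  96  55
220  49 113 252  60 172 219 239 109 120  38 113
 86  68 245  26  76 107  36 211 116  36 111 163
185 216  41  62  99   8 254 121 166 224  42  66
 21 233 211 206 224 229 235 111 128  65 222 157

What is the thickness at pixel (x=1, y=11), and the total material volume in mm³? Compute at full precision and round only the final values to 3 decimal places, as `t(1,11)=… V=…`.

span = t_max - t_min = 4.88 - 0.76 = 4.120
L(1,11) = 233, L_eff = 1 - 233/255 = 0.086275 (inverted)
t(1,11) = 4.88 - 4.120·0.086275 = 4.525
Σt over all 12·12 pixels = 180206/425 ≈ 424.0141176
V = pitch²·Σt = 0.87²·180206/425 = 320.936

t(1,11)=4.525 V=320.936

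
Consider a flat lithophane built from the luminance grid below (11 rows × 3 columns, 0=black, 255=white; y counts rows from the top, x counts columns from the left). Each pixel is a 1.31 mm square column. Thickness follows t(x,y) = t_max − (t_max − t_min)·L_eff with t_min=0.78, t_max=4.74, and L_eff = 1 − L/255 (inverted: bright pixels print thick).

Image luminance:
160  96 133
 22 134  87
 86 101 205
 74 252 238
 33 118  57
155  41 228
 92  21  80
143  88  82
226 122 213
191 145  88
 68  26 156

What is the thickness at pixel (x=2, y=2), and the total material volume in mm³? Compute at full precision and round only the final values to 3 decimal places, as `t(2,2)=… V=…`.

t(2,2)=3.964 V=149.733

span = t_max - t_min = 4.74 - 0.78 = 3.960
L(2,2) = 205, L_eff = 1 - 205/255 = 0.196078 (inverted)
t(2,2) = 4.74 - 3.960·0.196078 = 3.964
Σt over all 11·3 pixels = 87.252
V = pitch²·Σt = 1.31²·87.252 = 149.733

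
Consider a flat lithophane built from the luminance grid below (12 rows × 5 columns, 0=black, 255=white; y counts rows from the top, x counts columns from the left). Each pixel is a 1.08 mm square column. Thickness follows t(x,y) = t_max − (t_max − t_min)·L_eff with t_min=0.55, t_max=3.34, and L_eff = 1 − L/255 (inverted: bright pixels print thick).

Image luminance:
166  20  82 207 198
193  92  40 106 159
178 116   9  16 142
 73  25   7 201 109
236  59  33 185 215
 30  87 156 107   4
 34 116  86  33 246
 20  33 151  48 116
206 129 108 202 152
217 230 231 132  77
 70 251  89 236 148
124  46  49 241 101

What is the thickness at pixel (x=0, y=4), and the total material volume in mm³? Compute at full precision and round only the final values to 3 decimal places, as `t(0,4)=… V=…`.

span = t_max - t_min = 3.34 - 0.55 = 2.790
L(0,4) = 236, L_eff = 1 - 236/255 = 0.074510 (inverted)
t(0,4) = 3.34 - 2.790·0.074510 = 3.132
Σt over all 12·5 pixels = 947589/8500 ≈ 111.4810588
V = pitch²·Σt = 1.08²·947589/8500 = 130.032

t(0,4)=3.132 V=130.032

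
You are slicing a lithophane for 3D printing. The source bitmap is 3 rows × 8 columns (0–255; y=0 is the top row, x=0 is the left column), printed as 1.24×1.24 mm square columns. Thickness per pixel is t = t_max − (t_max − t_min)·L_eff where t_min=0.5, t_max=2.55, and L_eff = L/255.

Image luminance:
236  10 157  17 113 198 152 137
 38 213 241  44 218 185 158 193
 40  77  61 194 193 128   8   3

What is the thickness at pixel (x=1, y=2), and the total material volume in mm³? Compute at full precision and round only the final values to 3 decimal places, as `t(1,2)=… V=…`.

span = t_max - t_min = 2.55 - 0.5 = 2.050
L(1,2) = 77, L_eff = 77/255 = 0.301961
t(1,2) = 2.55 - 2.050·0.301961 = 1.931
Σt over all 3·8 pixels = 94273/2550 ≈ 36.9698039
V = pitch²·Σt = 1.24²·94273/2550 = 56.845

t(1,2)=1.931 V=56.845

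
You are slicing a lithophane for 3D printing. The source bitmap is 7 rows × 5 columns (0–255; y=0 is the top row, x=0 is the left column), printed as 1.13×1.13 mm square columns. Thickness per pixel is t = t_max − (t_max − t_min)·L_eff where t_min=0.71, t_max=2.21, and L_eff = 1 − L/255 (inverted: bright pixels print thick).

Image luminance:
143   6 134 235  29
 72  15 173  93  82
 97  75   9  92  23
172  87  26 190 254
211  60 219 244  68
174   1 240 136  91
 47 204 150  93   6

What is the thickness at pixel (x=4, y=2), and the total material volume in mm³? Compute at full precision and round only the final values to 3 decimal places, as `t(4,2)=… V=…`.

span = t_max - t_min = 2.21 - 0.71 = 1.500
L(4,2) = 23, L_eff = 1 - 23/255 = 0.909804 (inverted)
t(4,2) = 2.21 - 1.500·0.909804 = 0.845
Σt over all 7·5 pixels = 16351/340 ≈ 48.0911765
V = pitch²·Σt = 1.13²·16351/340 = 61.408

t(4,2)=0.845 V=61.408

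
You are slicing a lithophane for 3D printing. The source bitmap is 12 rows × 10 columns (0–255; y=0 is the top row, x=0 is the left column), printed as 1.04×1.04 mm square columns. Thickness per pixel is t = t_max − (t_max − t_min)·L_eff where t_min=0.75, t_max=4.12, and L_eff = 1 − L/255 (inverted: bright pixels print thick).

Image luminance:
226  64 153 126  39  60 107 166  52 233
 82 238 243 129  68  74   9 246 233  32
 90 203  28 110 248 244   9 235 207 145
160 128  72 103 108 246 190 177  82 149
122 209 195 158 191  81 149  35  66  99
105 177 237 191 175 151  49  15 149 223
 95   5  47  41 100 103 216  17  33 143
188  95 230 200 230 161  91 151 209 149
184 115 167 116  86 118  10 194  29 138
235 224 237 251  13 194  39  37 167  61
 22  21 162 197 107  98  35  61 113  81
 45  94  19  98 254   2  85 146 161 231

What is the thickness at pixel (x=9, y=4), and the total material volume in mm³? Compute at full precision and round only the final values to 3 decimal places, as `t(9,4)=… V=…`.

span = t_max - t_min = 4.12 - 0.75 = 3.370
L(9,4) = 99, L_eff = 1 - 99/255 = 0.611765 (inverted)
t(9,4) = 4.12 - 3.370·0.611765 = 2.058
Σt over all 12·10 pixels = 3749477/12750 ≈ 294.0766275
V = pitch²·Σt = 1.04²·3749477/12750 = 318.073

t(9,4)=2.058 V=318.073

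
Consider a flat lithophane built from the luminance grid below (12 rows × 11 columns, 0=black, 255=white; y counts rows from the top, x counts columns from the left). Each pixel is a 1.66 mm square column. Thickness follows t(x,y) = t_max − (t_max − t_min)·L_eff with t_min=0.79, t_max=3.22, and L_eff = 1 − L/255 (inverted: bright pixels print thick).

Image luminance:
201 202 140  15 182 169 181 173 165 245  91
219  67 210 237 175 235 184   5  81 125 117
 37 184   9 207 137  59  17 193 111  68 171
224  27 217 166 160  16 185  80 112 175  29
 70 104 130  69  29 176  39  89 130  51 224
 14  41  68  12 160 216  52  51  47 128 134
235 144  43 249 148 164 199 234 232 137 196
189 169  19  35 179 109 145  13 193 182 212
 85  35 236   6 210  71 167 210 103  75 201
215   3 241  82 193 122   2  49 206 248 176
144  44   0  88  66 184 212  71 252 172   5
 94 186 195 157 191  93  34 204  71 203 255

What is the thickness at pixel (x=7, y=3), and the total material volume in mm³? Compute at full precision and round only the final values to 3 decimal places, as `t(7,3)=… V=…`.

t(7,3)=1.552 V=742.164

span = t_max - t_min = 3.22 - 0.79 = 2.430
L(7,3) = 80, L_eff = 1 - 80/255 = 0.686275 (inverted)
t(7,3) = 3.22 - 2.430·0.686275 = 1.552
Σt over all 12·11 pixels = 22893/85 ≈ 269.3294118
V = pitch²·Σt = 1.66²·22893/85 = 742.164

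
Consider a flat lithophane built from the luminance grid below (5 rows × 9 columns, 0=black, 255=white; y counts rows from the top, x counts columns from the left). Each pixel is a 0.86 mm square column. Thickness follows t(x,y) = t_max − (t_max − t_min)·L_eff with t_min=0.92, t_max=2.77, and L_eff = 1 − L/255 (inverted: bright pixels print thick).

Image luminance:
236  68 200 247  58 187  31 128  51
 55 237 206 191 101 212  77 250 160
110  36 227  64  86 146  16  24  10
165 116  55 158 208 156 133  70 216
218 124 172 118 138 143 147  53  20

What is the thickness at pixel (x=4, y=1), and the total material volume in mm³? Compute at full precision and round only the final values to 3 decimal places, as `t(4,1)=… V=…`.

t(4,1)=1.653 V=61.869

span = t_max - t_min = 2.77 - 0.92 = 1.850
L(4,1) = 101, L_eff = 1 - 101/255 = 0.603922 (inverted)
t(4,1) = 2.77 - 1.850·0.603922 = 1.653
Σt over all 5·9 pixels = 106657/1275 ≈ 83.6525490
V = pitch²·Σt = 0.86²·106657/1275 = 61.869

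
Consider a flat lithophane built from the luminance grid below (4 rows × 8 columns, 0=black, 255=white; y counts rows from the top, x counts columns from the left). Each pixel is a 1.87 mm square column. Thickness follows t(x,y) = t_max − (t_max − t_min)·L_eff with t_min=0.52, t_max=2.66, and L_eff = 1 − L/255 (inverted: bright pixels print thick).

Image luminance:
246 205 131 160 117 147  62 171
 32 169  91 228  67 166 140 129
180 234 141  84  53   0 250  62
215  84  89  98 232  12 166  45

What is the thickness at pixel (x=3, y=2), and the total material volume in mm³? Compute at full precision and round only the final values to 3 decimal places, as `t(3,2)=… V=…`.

span = t_max - t_min = 2.66 - 0.52 = 2.140
L(3,2) = 84, L_eff = 1 - 84/255 = 0.670588 (inverted)
t(3,2) = 2.66 - 2.140·0.670588 = 1.225
Σt over all 4·8 pixels = 110367/2125 ≈ 51.9374118
V = pitch²·Σt = 1.87²·110367/2125 = 181.620

t(3,2)=1.225 V=181.620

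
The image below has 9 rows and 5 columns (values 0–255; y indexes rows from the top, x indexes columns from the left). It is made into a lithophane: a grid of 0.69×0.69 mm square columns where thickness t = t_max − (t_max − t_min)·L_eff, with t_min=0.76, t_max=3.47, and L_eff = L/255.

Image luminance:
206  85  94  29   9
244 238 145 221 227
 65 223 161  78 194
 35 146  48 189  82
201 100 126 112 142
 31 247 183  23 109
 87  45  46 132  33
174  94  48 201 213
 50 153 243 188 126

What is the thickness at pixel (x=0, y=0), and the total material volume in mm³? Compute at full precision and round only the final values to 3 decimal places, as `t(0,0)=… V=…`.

t(0,0)=1.281 V=44.865

span = t_max - t_min = 3.47 - 0.76 = 2.710
L(0,0) = 206, L_eff = 206/255 = 0.807843
t(0,0) = 3.47 - 2.710·0.807843 = 1.281
Σt over all 9·5 pixels = 800993/8500 ≈ 94.2344706
V = pitch²·Σt = 0.69²·800993/8500 = 44.865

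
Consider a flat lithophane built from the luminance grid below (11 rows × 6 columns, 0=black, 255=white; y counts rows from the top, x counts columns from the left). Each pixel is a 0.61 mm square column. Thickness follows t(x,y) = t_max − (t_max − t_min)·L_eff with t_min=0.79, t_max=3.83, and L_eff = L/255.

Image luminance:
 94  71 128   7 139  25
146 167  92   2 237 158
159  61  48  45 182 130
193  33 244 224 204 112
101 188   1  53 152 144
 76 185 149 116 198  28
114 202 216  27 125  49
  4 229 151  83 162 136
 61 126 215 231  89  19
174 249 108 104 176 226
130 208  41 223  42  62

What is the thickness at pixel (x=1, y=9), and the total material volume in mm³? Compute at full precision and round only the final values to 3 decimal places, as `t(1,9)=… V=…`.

span = t_max - t_min = 3.83 - 0.79 = 3.040
L(1,9) = 249, L_eff = 249/255 = 0.976471
t(1,9) = 3.83 - 3.040·0.976471 = 0.862
Σt over all 11·6 pixels = 655099/4250 ≈ 154.1409412
V = pitch²·Σt = 0.61²·655099/4250 = 57.356

t(1,9)=0.862 V=57.356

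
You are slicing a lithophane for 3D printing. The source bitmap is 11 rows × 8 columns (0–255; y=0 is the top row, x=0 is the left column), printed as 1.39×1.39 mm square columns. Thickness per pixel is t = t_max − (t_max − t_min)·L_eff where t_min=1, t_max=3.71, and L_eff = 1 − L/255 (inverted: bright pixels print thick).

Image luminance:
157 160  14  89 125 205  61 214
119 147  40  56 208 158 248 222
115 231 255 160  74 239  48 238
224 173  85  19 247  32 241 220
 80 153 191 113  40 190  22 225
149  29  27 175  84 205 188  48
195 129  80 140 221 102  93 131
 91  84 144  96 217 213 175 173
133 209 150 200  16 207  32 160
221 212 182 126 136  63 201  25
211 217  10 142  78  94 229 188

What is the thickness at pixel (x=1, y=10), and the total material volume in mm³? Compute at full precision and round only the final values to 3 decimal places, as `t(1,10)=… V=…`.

t(1,10)=3.306 V=426.054

span = t_max - t_min = 3.71 - 1 = 2.710
L(1,10) = 217, L_eff = 1 - 217/255 = 0.149020 (inverted)
t(1,10) = 3.71 - 2.710·0.149020 = 3.306
Σt over all 11·8 pixels = 5623099/25500 ≈ 220.5136863
V = pitch²·Σt = 1.39²·5623099/25500 = 426.054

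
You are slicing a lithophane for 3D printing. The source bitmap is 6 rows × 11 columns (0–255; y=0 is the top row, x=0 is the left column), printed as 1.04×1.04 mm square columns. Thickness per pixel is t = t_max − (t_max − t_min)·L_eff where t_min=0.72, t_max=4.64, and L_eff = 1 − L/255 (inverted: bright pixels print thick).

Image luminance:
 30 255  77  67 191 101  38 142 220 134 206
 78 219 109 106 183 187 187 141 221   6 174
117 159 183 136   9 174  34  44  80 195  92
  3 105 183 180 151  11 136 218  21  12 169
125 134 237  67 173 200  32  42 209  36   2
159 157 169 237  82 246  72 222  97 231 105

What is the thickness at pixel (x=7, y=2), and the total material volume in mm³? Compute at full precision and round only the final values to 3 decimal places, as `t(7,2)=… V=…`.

t(7,2)=1.396 V=193.026

span = t_max - t_min = 4.64 - 0.72 = 3.920
L(7,2) = 44, L_eff = 1 - 44/255 = 0.827451 (inverted)
t(7,2) = 4.64 - 3.920·0.827451 = 1.396
Σt over all 6·11 pixels = 1137704/6375 ≈ 178.4633725
V = pitch²·Σt = 1.04²·1137704/6375 = 193.026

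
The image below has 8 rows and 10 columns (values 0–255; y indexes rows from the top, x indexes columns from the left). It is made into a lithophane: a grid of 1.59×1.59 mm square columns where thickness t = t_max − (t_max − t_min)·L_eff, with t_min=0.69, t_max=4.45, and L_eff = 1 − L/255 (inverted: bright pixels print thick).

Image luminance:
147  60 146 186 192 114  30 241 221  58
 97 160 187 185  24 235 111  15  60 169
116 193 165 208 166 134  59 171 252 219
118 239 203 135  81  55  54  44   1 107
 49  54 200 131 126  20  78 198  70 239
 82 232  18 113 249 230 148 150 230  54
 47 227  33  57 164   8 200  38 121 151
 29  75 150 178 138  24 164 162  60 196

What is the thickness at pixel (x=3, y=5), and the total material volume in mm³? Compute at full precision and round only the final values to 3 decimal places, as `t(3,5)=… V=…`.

t(3,5)=2.356 V=521.678

span = t_max - t_min = 4.45 - 0.69 = 3.760
L(3,5) = 113, L_eff = 1 - 113/255 = 0.556863 (inverted)
t(3,5) = 4.45 - 3.760·0.556863 = 2.356
Σt over all 8·10 pixels = 206.352
V = pitch²·Σt = 1.59²·206.352 = 521.678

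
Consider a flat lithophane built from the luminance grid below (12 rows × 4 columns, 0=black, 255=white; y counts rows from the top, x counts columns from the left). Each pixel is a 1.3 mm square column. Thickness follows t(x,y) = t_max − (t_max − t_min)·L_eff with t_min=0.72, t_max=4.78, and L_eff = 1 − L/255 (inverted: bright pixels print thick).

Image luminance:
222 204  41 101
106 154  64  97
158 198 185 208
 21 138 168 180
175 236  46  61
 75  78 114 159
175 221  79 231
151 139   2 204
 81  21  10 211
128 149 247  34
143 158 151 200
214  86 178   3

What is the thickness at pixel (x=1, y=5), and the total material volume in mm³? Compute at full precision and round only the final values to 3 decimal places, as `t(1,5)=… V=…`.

t(1,5)=1.962 V=230.749

span = t_max - t_min = 4.78 - 0.72 = 4.060
L(1,5) = 78, L_eff = 1 - 78/255 = 0.694118 (inverted)
t(1,5) = 4.78 - 4.060·0.694118 = 1.962
Σt over all 12·4 pixels = 116057/850 ≈ 136.5376471
V = pitch²·Σt = 1.3²·116057/850 = 230.749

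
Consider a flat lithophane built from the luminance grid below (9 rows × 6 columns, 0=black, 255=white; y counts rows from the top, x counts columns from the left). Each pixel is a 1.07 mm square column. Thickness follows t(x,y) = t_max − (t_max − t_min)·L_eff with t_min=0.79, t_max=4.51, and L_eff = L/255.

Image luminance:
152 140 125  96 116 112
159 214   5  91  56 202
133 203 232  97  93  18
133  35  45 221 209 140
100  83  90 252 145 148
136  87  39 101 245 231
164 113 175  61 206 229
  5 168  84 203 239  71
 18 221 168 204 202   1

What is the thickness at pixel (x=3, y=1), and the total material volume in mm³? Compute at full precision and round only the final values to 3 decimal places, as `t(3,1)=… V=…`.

span = t_max - t_min = 4.51 - 0.79 = 3.720
L(3,1) = 91, L_eff = 91/255 = 0.356863
t(3,1) = 4.51 - 3.720·0.356863 = 3.182
Σt over all 9·6 pixels = 587653/4250 ≈ 138.2712941
V = pitch²·Σt = 1.07²·587653/4250 = 158.307

t(3,1)=3.182 V=158.307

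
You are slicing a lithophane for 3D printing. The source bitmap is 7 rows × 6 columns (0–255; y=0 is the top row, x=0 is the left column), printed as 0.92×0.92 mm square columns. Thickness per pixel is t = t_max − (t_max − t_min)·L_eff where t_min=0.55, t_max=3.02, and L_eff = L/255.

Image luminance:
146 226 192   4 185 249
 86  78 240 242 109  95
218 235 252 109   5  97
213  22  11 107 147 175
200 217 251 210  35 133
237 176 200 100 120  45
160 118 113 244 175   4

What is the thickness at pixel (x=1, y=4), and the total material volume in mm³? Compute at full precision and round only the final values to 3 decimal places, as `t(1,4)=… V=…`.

span = t_max - t_min = 3.02 - 0.55 = 2.470
L(1,4) = 217, L_eff = 217/255 = 0.850980
t(1,4) = 3.02 - 2.470·0.850980 = 0.918
Σt over all 7·6 pixels = 1707713/25500 ≈ 66.9691373
V = pitch²·Σt = 0.92²·1707713/25500 = 56.683

t(1,4)=0.918 V=56.683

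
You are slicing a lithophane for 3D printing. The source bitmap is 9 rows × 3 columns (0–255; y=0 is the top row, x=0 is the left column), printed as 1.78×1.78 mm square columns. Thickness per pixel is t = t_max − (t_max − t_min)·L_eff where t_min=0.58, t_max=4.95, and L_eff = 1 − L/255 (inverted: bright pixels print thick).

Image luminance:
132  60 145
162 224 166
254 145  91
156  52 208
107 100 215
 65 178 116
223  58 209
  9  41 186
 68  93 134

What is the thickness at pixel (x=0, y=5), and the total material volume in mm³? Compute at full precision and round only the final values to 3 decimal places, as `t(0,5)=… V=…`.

t(0,5)=1.694 V=244.926

span = t_max - t_min = 4.95 - 0.58 = 4.370
L(0,5) = 65, L_eff = 1 - 65/255 = 0.745098 (inverted)
t(0,5) = 4.95 - 4.370·0.745098 = 1.694
Σt over all 9·3 pixels = 657073/8500 ≈ 77.3027059
V = pitch²·Σt = 1.78²·657073/8500 = 244.926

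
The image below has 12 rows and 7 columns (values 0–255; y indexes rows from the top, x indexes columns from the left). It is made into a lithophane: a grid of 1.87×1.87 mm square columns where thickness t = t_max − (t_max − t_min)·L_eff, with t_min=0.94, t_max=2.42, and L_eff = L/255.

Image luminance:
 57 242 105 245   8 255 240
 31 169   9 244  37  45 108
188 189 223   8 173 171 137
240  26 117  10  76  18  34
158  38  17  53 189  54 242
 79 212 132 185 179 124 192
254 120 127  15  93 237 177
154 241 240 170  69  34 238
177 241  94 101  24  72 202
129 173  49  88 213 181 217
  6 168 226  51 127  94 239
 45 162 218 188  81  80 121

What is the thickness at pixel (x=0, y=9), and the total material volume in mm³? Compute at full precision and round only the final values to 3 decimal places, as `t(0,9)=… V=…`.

span = t_max - t_min = 2.42 - 0.94 = 1.480
L(0,9) = 129, L_eff = 129/255 = 0.505882
t(0,9) = 2.42 - 1.480·0.505882 = 1.671
Σt over all 12·7 pixels = 176339/1275 ≈ 138.3050980
V = pitch²·Σt = 1.87²·176339/1275 = 483.639

t(0,9)=1.671 V=483.639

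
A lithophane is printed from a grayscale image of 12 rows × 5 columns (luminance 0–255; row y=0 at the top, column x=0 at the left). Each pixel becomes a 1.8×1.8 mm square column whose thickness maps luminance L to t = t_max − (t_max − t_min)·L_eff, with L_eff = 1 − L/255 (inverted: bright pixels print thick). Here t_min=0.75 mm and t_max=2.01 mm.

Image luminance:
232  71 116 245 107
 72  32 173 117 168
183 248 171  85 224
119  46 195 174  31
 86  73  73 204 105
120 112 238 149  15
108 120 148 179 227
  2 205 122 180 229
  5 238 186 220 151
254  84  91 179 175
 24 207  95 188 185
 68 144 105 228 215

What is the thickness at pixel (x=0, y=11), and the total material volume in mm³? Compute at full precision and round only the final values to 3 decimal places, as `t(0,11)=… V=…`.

t(0,11)=1.086 V=282.616

span = t_max - t_min = 2.01 - 0.75 = 1.260
L(0,11) = 68, L_eff = 1 - 68/255 = 0.733333 (inverted)
t(0,11) = 2.01 - 1.260·0.733333 = 1.086
Σt over all 12·5 pixels = 185358/2125 ≈ 87.2272941
V = pitch²·Σt = 1.8²·185358/2125 = 282.616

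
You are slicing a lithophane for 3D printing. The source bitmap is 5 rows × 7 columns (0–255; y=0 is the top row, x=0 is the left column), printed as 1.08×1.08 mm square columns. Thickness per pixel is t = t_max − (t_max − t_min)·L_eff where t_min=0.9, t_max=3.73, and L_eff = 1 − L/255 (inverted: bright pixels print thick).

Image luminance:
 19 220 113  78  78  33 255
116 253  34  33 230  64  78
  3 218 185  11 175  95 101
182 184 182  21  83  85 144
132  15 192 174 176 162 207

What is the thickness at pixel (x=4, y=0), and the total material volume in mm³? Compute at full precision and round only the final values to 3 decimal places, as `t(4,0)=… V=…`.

t(4,0)=1.766 V=92.805

span = t_max - t_min = 3.73 - 0.9 = 2.830
L(4,0) = 78, L_eff = 1 - 78/255 = 0.694118 (inverted)
t(4,0) = 3.73 - 2.830·0.694118 = 1.766
Σt over all 5·7 pixels = 2028923/25500 ≈ 79.5656078
V = pitch²·Σt = 1.08²·2028923/25500 = 92.805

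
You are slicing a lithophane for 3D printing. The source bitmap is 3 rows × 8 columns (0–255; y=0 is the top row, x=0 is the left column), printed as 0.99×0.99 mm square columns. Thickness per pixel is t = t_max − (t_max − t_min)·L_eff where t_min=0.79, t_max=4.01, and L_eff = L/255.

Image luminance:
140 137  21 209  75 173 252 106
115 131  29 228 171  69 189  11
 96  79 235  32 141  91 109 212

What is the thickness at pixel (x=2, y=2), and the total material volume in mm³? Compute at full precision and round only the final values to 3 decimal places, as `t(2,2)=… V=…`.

span = t_max - t_min = 4.01 - 0.79 = 3.220
L(2,2) = 235, L_eff = 235/255 = 0.921569
t(2,2) = 4.01 - 3.220·0.921569 = 1.043
Σt over all 3·8 pixels = 245283/4250 ≈ 57.7136471
V = pitch²·Σt = 0.99²·245283/4250 = 56.565

t(2,2)=1.043 V=56.565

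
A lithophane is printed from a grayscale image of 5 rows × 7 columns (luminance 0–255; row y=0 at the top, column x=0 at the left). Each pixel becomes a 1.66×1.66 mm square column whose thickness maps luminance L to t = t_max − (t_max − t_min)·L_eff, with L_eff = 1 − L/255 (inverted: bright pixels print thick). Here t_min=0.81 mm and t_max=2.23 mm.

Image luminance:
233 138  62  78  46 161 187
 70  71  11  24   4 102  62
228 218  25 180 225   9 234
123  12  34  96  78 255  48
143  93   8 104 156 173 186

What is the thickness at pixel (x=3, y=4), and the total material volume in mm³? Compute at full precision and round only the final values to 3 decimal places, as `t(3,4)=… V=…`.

span = t_max - t_min = 2.23 - 0.81 = 1.420
L(3,4) = 104, L_eff = 1 - 104/255 = 0.592157 (inverted)
t(3,4) = 2.23 - 1.420·0.592157 = 1.389
Σt over all 5·7 pixels = 1273459/25500 ≈ 49.9395686
V = pitch²·Σt = 1.66²·1273459/25500 = 137.613

t(3,4)=1.389 V=137.613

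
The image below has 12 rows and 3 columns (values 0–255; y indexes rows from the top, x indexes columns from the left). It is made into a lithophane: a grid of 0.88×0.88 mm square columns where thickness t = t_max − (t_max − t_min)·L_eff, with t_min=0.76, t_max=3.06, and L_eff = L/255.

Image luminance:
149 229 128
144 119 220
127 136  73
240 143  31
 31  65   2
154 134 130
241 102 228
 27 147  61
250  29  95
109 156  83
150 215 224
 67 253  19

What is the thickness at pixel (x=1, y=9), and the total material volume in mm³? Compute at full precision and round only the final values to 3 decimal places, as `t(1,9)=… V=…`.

t(1,9)=1.653 V=52.403

span = t_max - t_min = 3.06 - 0.76 = 2.300
L(1,9) = 156, L_eff = 156/255 = 0.611765
t(1,9) = 3.06 - 2.300·0.611765 = 1.653
Σt over all 12·3 pixels = 34511/510 ≈ 67.6686275
V = pitch²·Σt = 0.88²·34511/510 = 52.403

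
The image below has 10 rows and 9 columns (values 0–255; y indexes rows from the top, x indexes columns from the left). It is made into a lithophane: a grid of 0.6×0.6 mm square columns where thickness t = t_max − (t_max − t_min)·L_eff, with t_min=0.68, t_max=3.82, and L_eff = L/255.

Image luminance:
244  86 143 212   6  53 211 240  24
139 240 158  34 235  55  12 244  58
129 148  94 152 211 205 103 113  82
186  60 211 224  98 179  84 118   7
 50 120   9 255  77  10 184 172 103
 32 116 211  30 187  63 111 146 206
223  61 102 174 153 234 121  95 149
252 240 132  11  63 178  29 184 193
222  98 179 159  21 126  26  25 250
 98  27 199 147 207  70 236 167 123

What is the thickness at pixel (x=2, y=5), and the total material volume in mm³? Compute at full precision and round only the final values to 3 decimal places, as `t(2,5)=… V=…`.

span = t_max - t_min = 3.82 - 0.68 = 3.140
L(2,5) = 211, L_eff = 211/255 = 0.827451
t(2,5) = 3.82 - 3.140·0.827451 = 1.222
Σt over all 10·9 pixels = 1261186/6375 ≈ 197.8330980
V = pitch²·Σt = 0.6²·1261186/6375 = 71.220

t(2,5)=1.222 V=71.220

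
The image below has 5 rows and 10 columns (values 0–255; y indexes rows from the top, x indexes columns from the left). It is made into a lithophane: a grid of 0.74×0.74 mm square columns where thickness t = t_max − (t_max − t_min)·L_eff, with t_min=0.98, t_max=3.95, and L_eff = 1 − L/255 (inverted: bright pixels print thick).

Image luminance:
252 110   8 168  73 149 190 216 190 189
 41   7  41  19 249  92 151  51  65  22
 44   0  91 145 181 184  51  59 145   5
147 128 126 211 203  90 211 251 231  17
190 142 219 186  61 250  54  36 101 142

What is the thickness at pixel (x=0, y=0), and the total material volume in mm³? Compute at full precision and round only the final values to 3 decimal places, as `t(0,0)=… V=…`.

span = t_max - t_min = 3.95 - 0.98 = 2.970
L(0,0) = 252, L_eff = 1 - 252/255 = 0.011765 (inverted)
t(0,0) = 3.95 - 2.970·0.011765 = 3.915
Σt over all 5·10 pixels = 257179/2125 ≈ 121.0254118
V = pitch²·Σt = 0.74²·257179/2125 = 66.274

t(0,0)=3.915 V=66.274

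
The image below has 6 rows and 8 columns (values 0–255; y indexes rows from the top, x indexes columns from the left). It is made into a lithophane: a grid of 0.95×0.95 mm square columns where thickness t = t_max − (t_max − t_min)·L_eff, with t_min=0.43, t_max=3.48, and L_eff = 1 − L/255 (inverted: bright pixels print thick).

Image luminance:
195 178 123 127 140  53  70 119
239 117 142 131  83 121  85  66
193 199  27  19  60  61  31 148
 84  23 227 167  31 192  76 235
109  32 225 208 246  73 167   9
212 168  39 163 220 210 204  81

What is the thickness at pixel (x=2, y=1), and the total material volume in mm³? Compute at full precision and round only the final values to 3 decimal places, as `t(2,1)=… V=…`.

t(2,1)=2.128 V=84.777

span = t_max - t_min = 3.48 - 0.43 = 3.050
L(2,1) = 142, L_eff = 1 - 142/255 = 0.443137 (inverted)
t(2,1) = 3.48 - 3.050·0.443137 = 2.128
Σt over all 6·8 pixels = 119768/1275 ≈ 93.9356863
V = pitch²·Σt = 0.95²·119768/1275 = 84.777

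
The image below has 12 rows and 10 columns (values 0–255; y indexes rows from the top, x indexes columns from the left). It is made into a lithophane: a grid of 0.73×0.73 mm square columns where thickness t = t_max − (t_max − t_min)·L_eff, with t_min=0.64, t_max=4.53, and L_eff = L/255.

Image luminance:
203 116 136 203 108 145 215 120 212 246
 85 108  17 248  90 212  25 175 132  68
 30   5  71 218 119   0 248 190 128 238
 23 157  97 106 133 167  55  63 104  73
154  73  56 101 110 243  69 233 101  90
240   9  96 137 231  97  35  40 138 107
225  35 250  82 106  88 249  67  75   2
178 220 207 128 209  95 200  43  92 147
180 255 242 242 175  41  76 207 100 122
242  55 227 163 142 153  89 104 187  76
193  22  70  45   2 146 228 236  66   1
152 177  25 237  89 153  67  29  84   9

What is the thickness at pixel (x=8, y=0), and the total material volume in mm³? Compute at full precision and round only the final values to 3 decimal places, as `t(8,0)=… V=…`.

span = t_max - t_min = 4.53 - 0.64 = 3.890
L(8,0) = 212, L_eff = 212/255 = 0.831373
t(8,0) = 4.53 - 3.890·0.831373 = 1.296
Σt over all 12·10 pixels = 1981804/6375 ≈ 310.8712157
V = pitch²·Σt = 0.73²·1981804/6375 = 165.663

t(8,0)=1.296 V=165.663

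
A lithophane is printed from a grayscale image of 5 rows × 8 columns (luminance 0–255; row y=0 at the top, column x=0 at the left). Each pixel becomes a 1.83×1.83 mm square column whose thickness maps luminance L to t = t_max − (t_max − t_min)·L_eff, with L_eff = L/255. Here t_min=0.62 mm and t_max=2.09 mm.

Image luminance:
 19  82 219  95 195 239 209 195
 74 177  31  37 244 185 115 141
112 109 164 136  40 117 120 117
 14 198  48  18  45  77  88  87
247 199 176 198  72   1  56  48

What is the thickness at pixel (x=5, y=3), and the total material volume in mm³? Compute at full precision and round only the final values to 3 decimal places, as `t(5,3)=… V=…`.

span = t_max - t_min = 2.09 - 0.62 = 1.470
L(5,3) = 77, L_eff = 77/255 = 0.301961
t(5,3) = 2.09 - 1.470·0.301961 = 1.646
Σt over all 5·8 pixels = 119536/2125 ≈ 56.2522353
V = pitch²·Σt = 1.83²·119536/2125 = 188.383

t(5,3)=1.646 V=188.383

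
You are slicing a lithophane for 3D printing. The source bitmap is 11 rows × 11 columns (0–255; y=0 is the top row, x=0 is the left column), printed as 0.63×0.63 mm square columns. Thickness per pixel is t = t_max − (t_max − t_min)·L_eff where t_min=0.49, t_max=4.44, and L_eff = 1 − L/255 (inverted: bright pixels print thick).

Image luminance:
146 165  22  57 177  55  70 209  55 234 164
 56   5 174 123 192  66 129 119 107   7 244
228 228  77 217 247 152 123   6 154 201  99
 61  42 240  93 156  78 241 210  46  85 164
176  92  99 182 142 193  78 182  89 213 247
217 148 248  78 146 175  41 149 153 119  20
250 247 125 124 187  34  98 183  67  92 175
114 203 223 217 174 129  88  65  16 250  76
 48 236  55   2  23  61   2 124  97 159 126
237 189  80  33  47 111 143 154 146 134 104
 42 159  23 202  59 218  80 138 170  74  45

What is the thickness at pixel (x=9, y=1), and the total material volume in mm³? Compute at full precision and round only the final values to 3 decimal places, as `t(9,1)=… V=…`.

span = t_max - t_min = 4.44 - 0.49 = 3.950
L(9,1) = 7, L_eff = 1 - 7/255 = 0.972549 (inverted)
t(9,1) = 4.44 - 3.950·0.972549 = 0.598
Σt over all 11·11 pixels = 153233/510 ≈ 300.4568627
V = pitch²·Σt = 0.63²·153233/510 = 119.251

t(9,1)=0.598 V=119.251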